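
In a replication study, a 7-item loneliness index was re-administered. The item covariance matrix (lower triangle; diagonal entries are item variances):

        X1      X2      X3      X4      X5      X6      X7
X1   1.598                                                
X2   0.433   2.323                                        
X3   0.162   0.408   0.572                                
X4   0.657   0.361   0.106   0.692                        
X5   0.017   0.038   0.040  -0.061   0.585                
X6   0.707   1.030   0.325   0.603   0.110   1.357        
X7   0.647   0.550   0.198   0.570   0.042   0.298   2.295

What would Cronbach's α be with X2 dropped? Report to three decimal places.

Remaining items: X1, X3, X4, X5, X6, X7 (k = 6).
Σσ²ᵢ = 1.598 + 0.572 + 0.692 + 0.585 + 1.357 + 2.295 = 7.099
total variance = 7.099 + 2 × 4.421 = 15.941
α (item deleted) = (6/5)·(1 − 7.099/15.941) = 0.666

α = 0.666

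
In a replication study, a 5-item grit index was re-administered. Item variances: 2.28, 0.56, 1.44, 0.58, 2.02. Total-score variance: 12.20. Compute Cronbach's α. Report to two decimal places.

Σσᵢ² = 2.28 + 0.56 + 1.44 + 0.58 + 2.02 = 6.88
α = (k/(k−1))·(1 − Σσᵢ²/total variance) = (5/4)·(1 − 6.88/12.20) = 0.55

Cronbach's α = 0.55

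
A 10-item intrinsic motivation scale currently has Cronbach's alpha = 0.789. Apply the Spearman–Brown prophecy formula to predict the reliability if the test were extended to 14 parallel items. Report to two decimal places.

predicted reliability = 0.84

Length factor m = 14/10 = 1.4000
α' = m·α / (1 + (m−1)·α)
   = 14/10 × 0.789 / (1 + (14/10 − 1) × 0.789)
   = 1.1046 / 1.3156 = 0.84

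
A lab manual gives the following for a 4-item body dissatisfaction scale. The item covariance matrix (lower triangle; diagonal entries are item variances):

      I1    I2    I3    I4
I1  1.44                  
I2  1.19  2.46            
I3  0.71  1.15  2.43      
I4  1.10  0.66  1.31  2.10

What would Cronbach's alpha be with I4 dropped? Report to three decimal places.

Remaining items: I1, I2, I3 (k = 3).
ΣVar(i) = 1.44 + 2.46 + 2.43 = 6.33
σ²_T = 6.33 + 2 × 3.05 = 12.43
α (item deleted) = (3/2)·(1 − 6.33/12.43) = 0.736

α = 0.736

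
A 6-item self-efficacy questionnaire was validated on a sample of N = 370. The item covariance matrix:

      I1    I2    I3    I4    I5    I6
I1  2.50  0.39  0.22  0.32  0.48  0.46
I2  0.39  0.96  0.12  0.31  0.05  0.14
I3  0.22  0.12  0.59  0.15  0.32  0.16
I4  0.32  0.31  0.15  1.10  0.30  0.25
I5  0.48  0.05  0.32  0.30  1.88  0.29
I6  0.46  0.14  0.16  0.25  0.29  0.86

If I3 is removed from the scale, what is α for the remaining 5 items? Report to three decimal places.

Remaining items: I1, I2, I4, I5, I6 (k = 5).
ΣVar(i) = 2.50 + 0.96 + 1.10 + 1.88 + 0.86 = 7.30
Var(T) = 7.30 + 2 × 2.99 = 13.28
α (item deleted) = (5/4)·(1 − 7.30/13.28) = 0.563

α = 0.563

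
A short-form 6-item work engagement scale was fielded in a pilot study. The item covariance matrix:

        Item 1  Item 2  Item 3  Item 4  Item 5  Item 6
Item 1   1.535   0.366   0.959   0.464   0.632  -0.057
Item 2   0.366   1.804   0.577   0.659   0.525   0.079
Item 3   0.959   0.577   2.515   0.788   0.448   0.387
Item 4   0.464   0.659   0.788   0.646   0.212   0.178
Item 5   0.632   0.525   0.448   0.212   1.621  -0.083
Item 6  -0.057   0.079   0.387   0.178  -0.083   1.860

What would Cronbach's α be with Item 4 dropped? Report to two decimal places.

Remaining items: Item 1, Item 2, Item 3, Item 5, Item 6 (k = 5).
Σσ²ᵢ = 1.535 + 1.804 + 2.515 + 1.621 + 1.860 = 9.335
total variance = 9.335 + 2 × 3.833 = 17.001
α (item deleted) = (5/4)·(1 − 9.335/17.001) = 0.56

α = 0.56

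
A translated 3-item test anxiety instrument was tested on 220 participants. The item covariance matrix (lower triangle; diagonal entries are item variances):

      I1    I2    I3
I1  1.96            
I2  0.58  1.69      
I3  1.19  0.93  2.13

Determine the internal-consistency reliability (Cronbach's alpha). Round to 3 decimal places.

ΣVar(i) = 1.96 + 1.69 + 2.13 = 5.78
Σ_{i<j} σ_ij = 2.70
σ²_total = 5.78 + 2 × 2.70 = 11.18
α = (k/(k−1))·(1 − ΣVar(i)/σ²_total) = (3/2)·(1 − 5.78/11.18) = 0.725

Cronbach's alpha = 0.725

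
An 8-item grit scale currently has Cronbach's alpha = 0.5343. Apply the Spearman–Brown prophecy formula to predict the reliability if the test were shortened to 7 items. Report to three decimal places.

predicted reliability = 0.501

Length factor m = 7/8 = 0.8750
α' = m·α / (1 − (1−m)·α)
   = 7/8 × 0.5343 / (1 − (1 − 7/8) × 0.5343)
   = 0.4675 / 0.9332 = 0.501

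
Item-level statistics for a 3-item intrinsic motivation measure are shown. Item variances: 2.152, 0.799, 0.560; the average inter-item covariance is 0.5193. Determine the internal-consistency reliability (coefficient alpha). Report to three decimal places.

coefficient alpha = 0.705

Σσ²ᵢ = 2.152 + 0.799 + 0.560 = 3.511
Sum of the 3 distinct covariances = 3 × 0.5193 = 1.5579
Var(T) = Σσ²ᵢ + 2·Σcov = 3.511 + 2 × 1.5579 = 6.6268
α = (3/2)·(1 − 3.511/6.6268) = 0.705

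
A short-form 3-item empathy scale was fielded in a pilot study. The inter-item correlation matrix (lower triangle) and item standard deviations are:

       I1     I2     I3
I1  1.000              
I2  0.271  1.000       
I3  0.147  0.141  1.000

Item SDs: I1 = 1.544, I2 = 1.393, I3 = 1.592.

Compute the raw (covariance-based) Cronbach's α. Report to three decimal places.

Σσ²ᵢ = 1.544² + 1.393² + 1.592² = 6.8588
Covariances σ_ij = r_ij · s_i · s_j:
  σ(I1,I2) = 0.271 × 1.544 × 1.393 = 0.5829
  σ(I1,I3) = 0.147 × 1.544 × 1.592 = 0.3613
  σ(I2,I3) = 0.141 × 1.393 × 1.592 = 0.3127
σ²_T = Σσ²ᵢ + 2·Σσ_ij = 6.8588 + 2 × 1.2569 = 9.3726
α = (3/2)·(1 − 6.8588/9.3726) = 0.402

α = 0.402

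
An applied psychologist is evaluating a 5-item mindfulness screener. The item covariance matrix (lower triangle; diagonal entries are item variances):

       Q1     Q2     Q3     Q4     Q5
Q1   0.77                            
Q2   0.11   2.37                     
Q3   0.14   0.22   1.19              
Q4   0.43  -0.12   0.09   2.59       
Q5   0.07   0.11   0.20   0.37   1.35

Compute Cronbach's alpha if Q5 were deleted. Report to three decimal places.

α = 0.268

Remaining items: Q1, Q2, Q3, Q4 (k = 4).
ΣVar(i) = 0.77 + 2.37 + 1.19 + 2.59 = 6.92
σ²_T = 6.92 + 2 × 0.87 = 8.66
α (item deleted) = (4/3)·(1 − 6.92/8.66) = 0.268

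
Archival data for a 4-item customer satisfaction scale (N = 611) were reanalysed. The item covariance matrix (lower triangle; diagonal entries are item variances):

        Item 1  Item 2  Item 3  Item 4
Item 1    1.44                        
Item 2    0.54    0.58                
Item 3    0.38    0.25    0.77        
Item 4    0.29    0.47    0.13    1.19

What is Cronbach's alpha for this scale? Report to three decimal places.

sum of item variances = 1.44 + 0.58 + 0.77 + 1.19 = 3.98
Sum of the distinct covariances = 2.06
σ²_total = 3.98 + 2 × 2.06 = 8.10
α = (k/(k−1))·(1 − sum of item variances/σ²_total) = (4/3)·(1 − 3.98/8.10) = 0.678

α = 0.678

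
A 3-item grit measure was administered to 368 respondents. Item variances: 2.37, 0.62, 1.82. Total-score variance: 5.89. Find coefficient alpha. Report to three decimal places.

coefficient alpha = 0.275

Σσ²ᵢ = 2.37 + 0.62 + 1.82 = 4.81
α = (k/(k−1))·(1 − Σσ²ᵢ/σ²_T) = (3/2)·(1 − 4.81/5.89) = 0.275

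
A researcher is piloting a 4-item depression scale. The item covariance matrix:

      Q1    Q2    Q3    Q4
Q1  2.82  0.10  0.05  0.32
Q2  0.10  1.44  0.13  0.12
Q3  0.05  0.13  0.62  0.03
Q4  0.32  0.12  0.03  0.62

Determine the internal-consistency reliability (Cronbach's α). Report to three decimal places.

α = 0.286

Σσ²ᵢ = 2.82 + 1.44 + 0.62 + 0.62 = 5.50
Sum of the distinct covariances = 0.75
σ²_total = 5.50 + 2 × 0.75 = 7.00
α = (k/(k−1))·(1 − Σσ²ᵢ/σ²_total) = (4/3)·(1 − 5.50/7.00) = 0.286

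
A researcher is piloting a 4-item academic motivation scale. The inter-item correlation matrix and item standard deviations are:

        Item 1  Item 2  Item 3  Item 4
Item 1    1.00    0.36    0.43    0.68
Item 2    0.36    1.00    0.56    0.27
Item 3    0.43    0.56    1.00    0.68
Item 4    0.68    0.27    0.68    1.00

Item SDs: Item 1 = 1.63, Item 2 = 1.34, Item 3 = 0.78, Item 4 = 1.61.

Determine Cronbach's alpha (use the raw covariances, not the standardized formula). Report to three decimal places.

Σσ²ᵢ = 1.63² + 1.34² + 0.78² + 1.61² = 7.6530
Covariances σ_ij = r_ij · s_i · s_j:
  σ(Item 1,Item 2) = 0.36 × 1.63 × 1.34 = 0.7863
  σ(Item 1,Item 3) = 0.43 × 1.63 × 0.78 = 0.5467
  σ(Item 1,Item 4) = 0.68 × 1.63 × 1.61 = 1.7845
  σ(Item 2,Item 3) = 0.56 × 1.34 × 0.78 = 0.5853
  σ(Item 2,Item 4) = 0.27 × 1.34 × 1.61 = 0.5825
  σ(Item 3,Item 4) = 0.68 × 0.78 × 1.61 = 0.8539
σ²_T = Σσ²ᵢ + 2·Σσ_ij = 7.6530 + 2 × 5.1392 = 17.9314
α = (4/3)·(1 − 7.6530/17.9314) = 0.764

Cronbach's alpha = 0.764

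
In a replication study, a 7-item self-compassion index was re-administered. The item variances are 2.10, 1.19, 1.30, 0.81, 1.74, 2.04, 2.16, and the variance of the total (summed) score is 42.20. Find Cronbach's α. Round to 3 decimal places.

α = 0.853

ΣVar(i) = 2.10 + 1.19 + 1.30 + 0.81 + 1.74 + 2.04 + 2.16 = 11.34
α = (k/(k−1))·(1 − ΣVar(i)/σ²_T) = (7/6)·(1 − 11.34/42.20) = 0.853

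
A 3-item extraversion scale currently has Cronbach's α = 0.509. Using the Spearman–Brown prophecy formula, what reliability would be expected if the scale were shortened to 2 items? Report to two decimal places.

predicted reliability = 0.41

Length factor m = 2/3 = 0.6667
α' = m·α / (1 − (1−m)·α)
   = 2/3 × 0.509 / (1 − (1 − 2/3) × 0.509)
   = 0.3393 / 0.8303 = 0.41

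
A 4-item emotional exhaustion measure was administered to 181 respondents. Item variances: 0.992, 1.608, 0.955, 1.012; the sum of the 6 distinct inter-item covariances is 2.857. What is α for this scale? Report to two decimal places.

ΣVar(i) = 0.992 + 1.608 + 0.955 + 1.012 = 4.567
Sum of distinct covariances = 2.857
Var(T) = ΣVar(i) + 2·Σcov = 4.567 + 2 × 2.857 = 10.281
α = (4/3)·(1 − 4.567/10.281) = 0.74

α = 0.74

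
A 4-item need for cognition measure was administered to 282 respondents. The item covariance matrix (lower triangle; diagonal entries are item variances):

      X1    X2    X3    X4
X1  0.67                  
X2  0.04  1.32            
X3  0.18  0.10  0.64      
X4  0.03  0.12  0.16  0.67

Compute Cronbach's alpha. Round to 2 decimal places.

Σσ²ᵢ = 0.67 + 1.32 + 0.64 + 0.67 = 3.30
Σ_{i<j} σ_ij = 0.63
σ²_total = 3.30 + 2 × 0.63 = 4.56
α = (k/(k−1))·(1 − Σσ²ᵢ/σ²_total) = (4/3)·(1 − 3.30/4.56) = 0.37

Cronbach's alpha = 0.37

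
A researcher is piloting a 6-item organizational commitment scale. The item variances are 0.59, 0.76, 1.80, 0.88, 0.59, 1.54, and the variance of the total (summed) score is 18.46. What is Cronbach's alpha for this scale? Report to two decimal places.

ΣVar(i) = 0.59 + 0.76 + 1.80 + 0.88 + 0.59 + 1.54 = 6.16
α = (k/(k−1))·(1 − ΣVar(i)/σ²_total) = (6/5)·(1 − 6.16/18.46) = 0.80

Cronbach's alpha = 0.80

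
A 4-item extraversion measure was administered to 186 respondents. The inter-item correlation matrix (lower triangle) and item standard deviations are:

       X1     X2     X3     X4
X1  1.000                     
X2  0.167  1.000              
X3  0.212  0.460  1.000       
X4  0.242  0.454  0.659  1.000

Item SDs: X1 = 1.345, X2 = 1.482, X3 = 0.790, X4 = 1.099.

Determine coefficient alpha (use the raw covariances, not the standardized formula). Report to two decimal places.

Σσ²ᵢ = 1.345² + 1.482² + 0.790² + 1.099² = 5.8373
Covariances σ_ij = r_ij · s_i · s_j:
  σ(X1,X2) = 0.167 × 1.345 × 1.482 = 0.3329
  σ(X1,X3) = 0.212 × 1.345 × 0.790 = 0.2253
  σ(X1,X4) = 0.242 × 1.345 × 1.099 = 0.3577
  σ(X2,X3) = 0.460 × 1.482 × 0.790 = 0.5386
  σ(X2,X4) = 0.454 × 1.482 × 1.099 = 0.7394
  σ(X3,X4) = 0.659 × 0.790 × 1.099 = 0.5722
σ²_T = Σσ²ᵢ + 2·Σσ_ij = 5.8373 + 2 × 2.7661 = 11.3695
α = (4/3)·(1 − 5.8373/11.3695) = 0.65

coefficient alpha = 0.65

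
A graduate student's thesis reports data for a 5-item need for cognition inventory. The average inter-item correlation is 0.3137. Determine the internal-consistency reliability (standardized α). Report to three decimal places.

Standardized α = k·r̄ / (1 + (k−1)·r̄) = 5 × 0.3137 / (1 + 4 × 0.3137)
  = 1.5685 / 2.2548 = 0.696

α = 0.696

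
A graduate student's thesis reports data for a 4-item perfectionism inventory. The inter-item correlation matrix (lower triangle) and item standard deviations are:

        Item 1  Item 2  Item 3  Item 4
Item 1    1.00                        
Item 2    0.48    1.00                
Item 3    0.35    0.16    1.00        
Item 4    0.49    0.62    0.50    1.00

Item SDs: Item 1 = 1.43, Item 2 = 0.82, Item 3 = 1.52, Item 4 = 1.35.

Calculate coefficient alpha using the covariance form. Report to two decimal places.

Σσ²ᵢ = 1.43² + 0.82² + 1.52² + 1.35² = 6.8502
Covariances σ_ij = r_ij · s_i · s_j:
  σ(Item 1,Item 2) = 0.48 × 1.43 × 0.82 = 0.5628
  σ(Item 1,Item 3) = 0.35 × 1.43 × 1.52 = 0.7608
  σ(Item 1,Item 4) = 0.49 × 1.43 × 1.35 = 0.9459
  σ(Item 2,Item 3) = 0.16 × 0.82 × 1.52 = 0.1994
  σ(Item 2,Item 4) = 0.62 × 0.82 × 1.35 = 0.6863
  σ(Item 3,Item 4) = 0.50 × 1.52 × 1.35 = 1.0260
σ²_T = Σσ²ᵢ + 2·Σσ_ij = 6.8502 + 2 × 4.1812 = 15.2126
α = (4/3)·(1 − 6.8502/15.2126) = 0.73

α = 0.73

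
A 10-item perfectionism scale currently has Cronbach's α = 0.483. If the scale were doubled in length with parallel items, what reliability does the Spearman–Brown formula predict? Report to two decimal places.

Length factor m = 2
α' = m·α / (1 + (m−1)·α)
   = 2 × 0.483 / (1 + (2 − 1) × 0.483)
   = 0.9660 / 1.4830 = 0.65

predicted reliability = 0.65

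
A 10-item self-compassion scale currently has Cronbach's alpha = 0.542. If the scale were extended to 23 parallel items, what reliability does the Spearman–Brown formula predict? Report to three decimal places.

predicted reliability = 0.731

Length factor m = 23/10 = 2.3000
α' = m·α / (1 + (m−1)·α)
   = 23/10 × 0.542 / (1 + (23/10 − 1) × 0.542)
   = 1.2466 / 1.7046 = 0.731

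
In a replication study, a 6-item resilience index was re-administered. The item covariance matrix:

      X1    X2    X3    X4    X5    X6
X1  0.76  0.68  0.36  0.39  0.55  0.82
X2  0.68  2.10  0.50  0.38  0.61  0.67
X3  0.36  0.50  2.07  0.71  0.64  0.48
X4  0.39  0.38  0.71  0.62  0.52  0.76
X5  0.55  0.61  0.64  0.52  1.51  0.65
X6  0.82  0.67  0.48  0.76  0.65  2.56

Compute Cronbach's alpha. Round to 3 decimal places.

Σσ²ᵢ = 0.76 + 2.10 + 2.07 + 0.62 + 1.51 + 2.56 = 9.62
Sum of the distinct covariances = 8.72
σ²_T = 9.62 + 2 × 8.72 = 27.06
α = (k/(k−1))·(1 − Σσ²ᵢ/σ²_T) = (6/5)·(1 − 9.62/27.06) = 0.773

α = 0.773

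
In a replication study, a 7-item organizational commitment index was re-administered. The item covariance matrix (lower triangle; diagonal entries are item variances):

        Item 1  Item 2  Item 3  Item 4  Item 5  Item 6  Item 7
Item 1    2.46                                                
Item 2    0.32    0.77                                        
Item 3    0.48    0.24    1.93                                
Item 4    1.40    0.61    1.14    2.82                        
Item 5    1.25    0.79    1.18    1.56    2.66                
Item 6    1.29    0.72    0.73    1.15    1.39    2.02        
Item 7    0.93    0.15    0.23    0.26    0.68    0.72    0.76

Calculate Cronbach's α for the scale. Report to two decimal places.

Cronbach's α = 0.84

Σσᵢ² = 2.46 + 0.77 + 1.93 + 2.82 + 2.66 + 2.02 + 0.76 = 13.42
Σ_{i<j} σ_ij = 17.22
σ²_T = 13.42 + 2 × 17.22 = 47.86
α = (k/(k−1))·(1 − Σσᵢ²/σ²_T) = (7/6)·(1 − 13.42/47.86) = 0.84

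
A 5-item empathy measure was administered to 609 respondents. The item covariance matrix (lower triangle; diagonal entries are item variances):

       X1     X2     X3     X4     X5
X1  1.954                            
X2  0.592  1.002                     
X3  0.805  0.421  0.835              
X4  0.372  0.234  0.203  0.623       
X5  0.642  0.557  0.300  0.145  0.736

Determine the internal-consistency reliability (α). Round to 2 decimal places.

α = 0.78

Σσ²ᵢ = 1.954 + 1.002 + 0.835 + 0.623 + 0.736 = 5.150
Sum of the distinct covariances = 4.271
σ²_total = 5.150 + 2 × 4.271 = 13.692
α = (k/(k−1))·(1 − Σσ²ᵢ/σ²_total) = (5/4)·(1 − 5.150/13.692) = 0.78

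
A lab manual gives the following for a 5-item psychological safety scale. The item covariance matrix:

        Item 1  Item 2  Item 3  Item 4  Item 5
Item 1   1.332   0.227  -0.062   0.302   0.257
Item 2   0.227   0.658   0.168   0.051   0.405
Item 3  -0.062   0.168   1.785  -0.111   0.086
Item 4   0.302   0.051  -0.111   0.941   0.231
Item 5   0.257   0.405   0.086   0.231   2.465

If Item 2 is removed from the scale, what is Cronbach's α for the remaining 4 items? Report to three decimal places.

Cronbach's α = 0.236

Remaining items: Item 1, Item 3, Item 4, Item 5 (k = 4).
Σσ²ᵢ = 1.332 + 1.785 + 0.941 + 2.465 = 6.523
Var(T) = 6.523 + 2 × 0.703 = 7.929
α (item deleted) = (4/3)·(1 − 6.523/7.929) = 0.236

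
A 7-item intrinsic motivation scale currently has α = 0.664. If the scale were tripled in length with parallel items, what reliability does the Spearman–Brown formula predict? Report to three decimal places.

Length factor m = 3
α' = m·α / (1 + (m−1)·α)
   = 3 × 0.664 / (1 + (3 − 1) × 0.664)
   = 1.9920 / 2.3280 = 0.856

predicted reliability = 0.856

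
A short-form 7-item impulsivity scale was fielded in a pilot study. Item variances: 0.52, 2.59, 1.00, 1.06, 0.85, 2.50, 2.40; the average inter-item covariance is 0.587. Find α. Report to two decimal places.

Σσᵢ² = 0.52 + 2.59 + 1.00 + 1.06 + 0.85 + 2.50 + 2.40 = 10.92
Sum of the 21 distinct covariances = 21 × 0.587 = 12.327
Var(T) = Σσᵢ² + 2·Σcov = 10.92 + 2 × 12.327 = 35.574
α = (7/6)·(1 − 10.92/35.574) = 0.81

α = 0.81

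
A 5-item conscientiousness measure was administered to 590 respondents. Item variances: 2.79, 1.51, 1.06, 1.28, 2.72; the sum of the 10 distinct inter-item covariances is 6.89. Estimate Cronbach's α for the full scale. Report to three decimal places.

sum of item variances = 2.79 + 1.51 + 1.06 + 1.28 + 2.72 = 9.36
Sum of distinct covariances = 6.89
σ²_T = sum of item variances + 2·Σcov = 9.36 + 2 × 6.89 = 23.14
α = (5/4)·(1 − 9.36/23.14) = 0.744

Cronbach's α = 0.744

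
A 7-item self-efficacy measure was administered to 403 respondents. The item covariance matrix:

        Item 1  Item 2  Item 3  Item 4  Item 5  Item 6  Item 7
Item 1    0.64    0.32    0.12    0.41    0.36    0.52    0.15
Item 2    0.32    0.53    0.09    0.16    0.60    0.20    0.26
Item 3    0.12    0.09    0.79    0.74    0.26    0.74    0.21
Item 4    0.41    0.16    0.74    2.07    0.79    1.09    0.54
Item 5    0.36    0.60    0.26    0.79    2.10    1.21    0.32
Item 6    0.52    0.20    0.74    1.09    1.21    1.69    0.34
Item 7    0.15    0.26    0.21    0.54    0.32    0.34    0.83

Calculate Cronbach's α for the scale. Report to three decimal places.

Σσᵢ² = 0.64 + 0.53 + 0.79 + 2.07 + 2.10 + 1.69 + 0.83 = 8.65
Σ_{i<j} σ_ij = 9.43
total variance = 8.65 + 2 × 9.43 = 27.51
α = (k/(k−1))·(1 − Σσᵢ²/total variance) = (7/6)·(1 − 8.65/27.51) = 0.800

Cronbach's α = 0.800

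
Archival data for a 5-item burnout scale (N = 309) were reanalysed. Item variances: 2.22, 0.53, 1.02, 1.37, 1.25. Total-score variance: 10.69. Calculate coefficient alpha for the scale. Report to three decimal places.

ΣVar(i) = 2.22 + 0.53 + 1.02 + 1.37 + 1.25 = 6.39
α = (k/(k−1))·(1 − ΣVar(i)/Var(T)) = (5/4)·(1 − 6.39/10.69) = 0.503

α = 0.503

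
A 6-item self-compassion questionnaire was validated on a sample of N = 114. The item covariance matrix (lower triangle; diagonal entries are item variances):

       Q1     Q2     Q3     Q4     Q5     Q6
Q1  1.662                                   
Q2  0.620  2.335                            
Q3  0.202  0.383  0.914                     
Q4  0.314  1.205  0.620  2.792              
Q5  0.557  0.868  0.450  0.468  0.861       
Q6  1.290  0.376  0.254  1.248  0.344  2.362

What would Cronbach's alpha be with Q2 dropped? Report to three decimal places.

α = 0.715

Remaining items: Q1, Q3, Q4, Q5, Q6 (k = 5).
sum of item variances = 1.662 + 0.914 + 2.792 + 0.861 + 2.362 = 8.591
Var(T) = 8.591 + 2 × 5.747 = 20.085
α (item deleted) = (5/4)·(1 − 8.591/20.085) = 0.715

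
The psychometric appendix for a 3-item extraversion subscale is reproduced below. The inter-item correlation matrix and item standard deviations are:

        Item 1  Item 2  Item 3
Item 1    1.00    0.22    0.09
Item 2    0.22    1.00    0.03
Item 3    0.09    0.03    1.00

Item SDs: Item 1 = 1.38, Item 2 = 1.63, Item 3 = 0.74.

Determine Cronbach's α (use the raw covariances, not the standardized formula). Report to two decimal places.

Cronbach's α = 0.29

Σσ²ᵢ = 1.38² + 1.63² + 0.74² = 5.1089
Covariances σ_ij = r_ij · s_i · s_j:
  σ(Item 1,Item 2) = 0.22 × 1.38 × 1.63 = 0.4949
  σ(Item 1,Item 3) = 0.09 × 1.38 × 0.74 = 0.0919
  σ(Item 2,Item 3) = 0.03 × 1.63 × 0.74 = 0.0362
σ²_T = Σσ²ᵢ + 2·Σσ_ij = 5.1089 + 2 × 0.6230 = 6.3549
α = (3/2)·(1 − 5.1089/6.3549) = 0.29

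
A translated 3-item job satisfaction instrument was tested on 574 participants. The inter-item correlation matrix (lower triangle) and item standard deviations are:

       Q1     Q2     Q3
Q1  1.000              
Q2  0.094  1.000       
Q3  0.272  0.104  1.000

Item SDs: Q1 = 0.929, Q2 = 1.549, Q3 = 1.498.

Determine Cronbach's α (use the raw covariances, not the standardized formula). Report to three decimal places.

Σσ²ᵢ = 0.929² + 1.549² + 1.498² = 5.5064
Covariances σ_ij = r_ij · s_i · s_j:
  σ(Q1,Q2) = 0.094 × 0.929 × 1.549 = 0.1353
  σ(Q1,Q3) = 0.272 × 0.929 × 1.498 = 0.3785
  σ(Q2,Q3) = 0.104 × 1.549 × 1.498 = 0.2413
σ²_T = Σσ²ᵢ + 2·Σσ_ij = 5.5064 + 2 × 0.7551 = 7.0166
α = (3/2)·(1 − 5.5064/7.0166) = 0.323

α = 0.323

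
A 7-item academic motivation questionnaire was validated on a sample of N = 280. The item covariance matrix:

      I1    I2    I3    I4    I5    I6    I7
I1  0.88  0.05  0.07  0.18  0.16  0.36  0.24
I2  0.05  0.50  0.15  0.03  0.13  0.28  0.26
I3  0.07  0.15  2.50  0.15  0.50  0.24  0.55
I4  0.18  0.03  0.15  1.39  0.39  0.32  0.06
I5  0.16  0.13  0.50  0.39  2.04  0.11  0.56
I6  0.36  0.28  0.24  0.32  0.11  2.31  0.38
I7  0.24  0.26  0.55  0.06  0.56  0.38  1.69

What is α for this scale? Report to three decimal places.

α = 0.557

sum of item variances = 0.88 + 0.50 + 2.50 + 1.39 + 2.04 + 2.31 + 1.69 = 11.31
Σ_{i<j} σ_ij = 5.17
total variance = 11.31 + 2 × 5.17 = 21.65
α = (k/(k−1))·(1 − sum of item variances/total variance) = (7/6)·(1 − 11.31/21.65) = 0.557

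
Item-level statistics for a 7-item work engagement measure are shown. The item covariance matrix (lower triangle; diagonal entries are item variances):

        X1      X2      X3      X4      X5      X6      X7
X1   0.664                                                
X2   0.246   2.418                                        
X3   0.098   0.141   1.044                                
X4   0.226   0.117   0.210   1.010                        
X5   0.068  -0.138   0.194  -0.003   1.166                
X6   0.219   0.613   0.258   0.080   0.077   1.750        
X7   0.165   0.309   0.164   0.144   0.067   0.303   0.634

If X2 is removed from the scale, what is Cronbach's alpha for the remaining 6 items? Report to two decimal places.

Remaining items: X1, X3, X4, X5, X6, X7 (k = 6).
Σσᵢ² = 0.664 + 1.044 + 1.010 + 1.166 + 1.750 + 0.634 = 6.268
total variance = 6.268 + 2 × 2.270 = 10.808
α (item deleted) = (6/5)·(1 − 6.268/10.808) = 0.50

Cronbach's alpha = 0.50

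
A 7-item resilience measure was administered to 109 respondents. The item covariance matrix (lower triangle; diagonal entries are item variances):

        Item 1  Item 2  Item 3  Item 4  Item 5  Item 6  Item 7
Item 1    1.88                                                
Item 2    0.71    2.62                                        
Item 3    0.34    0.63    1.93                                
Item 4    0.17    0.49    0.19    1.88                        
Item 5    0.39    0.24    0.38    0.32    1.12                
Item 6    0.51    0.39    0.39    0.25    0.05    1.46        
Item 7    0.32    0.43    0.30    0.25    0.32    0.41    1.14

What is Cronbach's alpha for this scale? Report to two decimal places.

α = 0.65

Σσᵢ² = 1.88 + 2.62 + 1.93 + 1.88 + 1.12 + 1.46 + 1.14 = 12.03
Sum of the distinct covariances = 7.48
total variance = 12.03 + 2 × 7.48 = 26.99
α = (k/(k−1))·(1 − Σσᵢ²/total variance) = (7/6)·(1 − 12.03/26.99) = 0.65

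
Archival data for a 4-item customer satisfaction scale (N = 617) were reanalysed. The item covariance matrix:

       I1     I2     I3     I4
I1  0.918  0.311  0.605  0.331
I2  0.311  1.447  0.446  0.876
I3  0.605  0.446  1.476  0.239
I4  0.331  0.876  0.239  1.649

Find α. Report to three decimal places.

Σσᵢ² = 0.918 + 1.447 + 1.476 + 1.649 = 5.490
Σ_{i<j} σ_ij = 2.808
Var(T) = 5.490 + 2 × 2.808 = 11.106
α = (k/(k−1))·(1 − Σσᵢ²/Var(T)) = (4/3)·(1 − 5.490/11.106) = 0.674

α = 0.674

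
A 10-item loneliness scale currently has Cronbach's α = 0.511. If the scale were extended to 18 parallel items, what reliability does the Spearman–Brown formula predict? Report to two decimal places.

Length factor m = 18/10 = 1.8000
α' = m·α / (1 + (m−1)·α)
   = 18/10 × 0.511 / (1 + (18/10 − 1) × 0.511)
   = 0.9198 / 1.4088 = 0.65

predicted reliability = 0.65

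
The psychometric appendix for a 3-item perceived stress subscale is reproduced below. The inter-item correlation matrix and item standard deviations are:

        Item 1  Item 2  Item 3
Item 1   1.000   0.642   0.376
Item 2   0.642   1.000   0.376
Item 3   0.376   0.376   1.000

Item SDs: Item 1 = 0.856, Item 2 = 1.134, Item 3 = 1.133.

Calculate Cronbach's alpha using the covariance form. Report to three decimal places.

Σσ²ᵢ = 0.856² + 1.134² + 1.133² = 3.3024
Covariances σ_ij = r_ij · s_i · s_j:
  σ(Item 1,Item 2) = 0.642 × 0.856 × 1.134 = 0.6232
  σ(Item 1,Item 3) = 0.376 × 0.856 × 1.133 = 0.3647
  σ(Item 2,Item 3) = 0.376 × 1.134 × 1.133 = 0.4831
σ²_T = Σσ²ᵢ + 2·Σσ_ij = 3.3024 + 2 × 1.4710 = 6.2444
α = (3/2)·(1 − 3.3024/6.2444) = 0.707

Cronbach's alpha = 0.707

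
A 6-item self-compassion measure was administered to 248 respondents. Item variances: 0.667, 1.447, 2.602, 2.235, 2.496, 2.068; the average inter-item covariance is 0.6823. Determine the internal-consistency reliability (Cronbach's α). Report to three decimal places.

α = 0.768

Σσ²ᵢ = 0.667 + 1.447 + 2.602 + 2.235 + 2.496 + 2.068 = 11.515
Sum of the 15 distinct covariances = 15 × 0.6823 = 10.2345
total variance = Σσ²ᵢ + 2·Σcov = 11.515 + 2 × 10.2345 = 31.9840
α = (6/5)·(1 − 11.515/31.9840) = 0.768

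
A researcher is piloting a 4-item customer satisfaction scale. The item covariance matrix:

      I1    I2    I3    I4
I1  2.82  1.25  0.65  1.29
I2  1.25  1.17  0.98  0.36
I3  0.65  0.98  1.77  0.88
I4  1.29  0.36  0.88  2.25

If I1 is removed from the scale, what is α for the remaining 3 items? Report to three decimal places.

α = 0.692

Remaining items: I2, I3, I4 (k = 3).
sum of item variances = 1.17 + 1.77 + 2.25 = 5.19
σ²_total = 5.19 + 2 × 2.22 = 9.63
α (item deleted) = (3/2)·(1 − 5.19/9.63) = 0.692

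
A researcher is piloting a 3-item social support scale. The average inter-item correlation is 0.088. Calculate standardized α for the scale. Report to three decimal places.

Standardized α = k·r̄ / (1 + (k−1)·r̄) = 3 × 0.088 / (1 + 2 × 0.088)
  = 0.2640 / 1.1760 = 0.224

standardized α = 0.224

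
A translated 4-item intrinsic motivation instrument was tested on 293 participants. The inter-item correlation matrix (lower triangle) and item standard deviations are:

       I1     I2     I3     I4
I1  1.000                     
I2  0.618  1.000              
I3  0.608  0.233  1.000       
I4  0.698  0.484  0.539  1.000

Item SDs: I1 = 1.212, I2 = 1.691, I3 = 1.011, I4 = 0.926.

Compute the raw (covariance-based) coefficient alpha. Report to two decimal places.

Σσ²ᵢ = 1.212² + 1.691² + 1.011² + 0.926² = 6.2080
Covariances σ_ij = r_ij · s_i · s_j:
  σ(I1,I2) = 0.618 × 1.212 × 1.691 = 1.2666
  σ(I1,I3) = 0.608 × 1.212 × 1.011 = 0.7450
  σ(I1,I4) = 0.698 × 1.212 × 0.926 = 0.7834
  σ(I2,I3) = 0.233 × 1.691 × 1.011 = 0.3983
  σ(I2,I4) = 0.484 × 1.691 × 0.926 = 0.7579
  σ(I3,I4) = 0.539 × 1.011 × 0.926 = 0.5046
σ²_T = Σσ²ᵢ + 2·Σσ_ij = 6.2080 + 2 × 4.4558 = 15.1196
α = (4/3)·(1 − 6.2080/15.1196) = 0.79

coefficient alpha = 0.79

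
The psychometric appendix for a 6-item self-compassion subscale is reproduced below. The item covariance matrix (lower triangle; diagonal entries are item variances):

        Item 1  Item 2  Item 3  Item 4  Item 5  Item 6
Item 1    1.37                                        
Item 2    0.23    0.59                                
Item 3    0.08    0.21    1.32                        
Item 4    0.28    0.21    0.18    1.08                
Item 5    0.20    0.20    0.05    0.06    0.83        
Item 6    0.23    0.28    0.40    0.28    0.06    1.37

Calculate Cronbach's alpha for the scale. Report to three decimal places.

Σσ²ᵢ = 1.37 + 0.59 + 1.32 + 1.08 + 0.83 + 1.37 = 6.56
Sum of off-diagonal covariances = 2.95
σ²_total = 6.56 + 2 × 2.95 = 12.46
α = (k/(k−1))·(1 − Σσ²ᵢ/σ²_total) = (6/5)·(1 − 6.56/12.46) = 0.568

α = 0.568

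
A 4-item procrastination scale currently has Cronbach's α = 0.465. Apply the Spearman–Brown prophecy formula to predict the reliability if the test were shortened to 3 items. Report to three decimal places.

predicted reliability = 0.395

Length factor m = 3/4 = 0.7500
α' = m·α / (1 − (1−m)·α)
   = 3/4 × 0.465 / (1 − (1 − 3/4) × 0.465)
   = 0.3488 / 0.8838 = 0.395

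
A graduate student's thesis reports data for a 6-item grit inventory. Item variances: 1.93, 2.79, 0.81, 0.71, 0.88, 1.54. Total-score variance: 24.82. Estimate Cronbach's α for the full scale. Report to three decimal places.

sum of item variances = 1.93 + 2.79 + 0.81 + 0.71 + 0.88 + 1.54 = 8.66
α = (k/(k−1))·(1 − sum of item variances/σ²_T) = (6/5)·(1 − 8.66/24.82) = 0.781

α = 0.781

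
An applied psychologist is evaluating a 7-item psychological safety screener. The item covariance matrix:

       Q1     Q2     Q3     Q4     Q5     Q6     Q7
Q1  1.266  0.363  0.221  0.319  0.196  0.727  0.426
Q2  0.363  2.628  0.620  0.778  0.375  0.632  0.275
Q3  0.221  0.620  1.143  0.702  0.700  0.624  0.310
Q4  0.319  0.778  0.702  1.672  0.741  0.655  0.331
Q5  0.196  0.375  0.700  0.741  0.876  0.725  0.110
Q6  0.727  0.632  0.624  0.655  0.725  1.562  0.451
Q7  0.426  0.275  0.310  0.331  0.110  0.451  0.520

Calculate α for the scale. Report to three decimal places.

Σσᵢ² = 1.266 + 2.628 + 1.143 + 1.672 + 0.876 + 1.562 + 0.520 = 9.667
Sum of off-diagonal covariances = 10.281
σ²_total = 9.667 + 2 × 10.281 = 30.229
α = (k/(k−1))·(1 − Σσᵢ²/σ²_total) = (7/6)·(1 − 9.667/30.229) = 0.794

α = 0.794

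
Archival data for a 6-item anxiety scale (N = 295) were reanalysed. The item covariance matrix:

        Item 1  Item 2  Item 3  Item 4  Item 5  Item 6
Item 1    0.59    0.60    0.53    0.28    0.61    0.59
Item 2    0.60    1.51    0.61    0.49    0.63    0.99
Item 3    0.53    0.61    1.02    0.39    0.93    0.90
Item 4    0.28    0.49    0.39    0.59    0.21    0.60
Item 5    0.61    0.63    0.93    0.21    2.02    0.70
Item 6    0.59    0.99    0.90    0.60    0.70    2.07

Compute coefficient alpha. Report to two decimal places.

coefficient alpha = 0.84

ΣVar(i) = 0.59 + 1.51 + 1.02 + 0.59 + 2.02 + 2.07 = 7.80
Σ_{i<j} σ_ij = 9.06
Var(T) = 7.80 + 2 × 9.06 = 25.92
α = (k/(k−1))·(1 − ΣVar(i)/Var(T)) = (6/5)·(1 − 7.80/25.92) = 0.84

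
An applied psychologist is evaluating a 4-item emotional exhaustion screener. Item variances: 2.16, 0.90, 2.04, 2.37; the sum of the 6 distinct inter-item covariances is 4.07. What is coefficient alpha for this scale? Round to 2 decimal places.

α = 0.70

sum of item variances = 2.16 + 0.90 + 2.04 + 2.37 = 7.47
Sum of distinct covariances = 4.07
total variance = sum of item variances + 2·Σcov = 7.47 + 2 × 4.07 = 15.61
α = (4/3)·(1 − 7.47/15.61) = 0.70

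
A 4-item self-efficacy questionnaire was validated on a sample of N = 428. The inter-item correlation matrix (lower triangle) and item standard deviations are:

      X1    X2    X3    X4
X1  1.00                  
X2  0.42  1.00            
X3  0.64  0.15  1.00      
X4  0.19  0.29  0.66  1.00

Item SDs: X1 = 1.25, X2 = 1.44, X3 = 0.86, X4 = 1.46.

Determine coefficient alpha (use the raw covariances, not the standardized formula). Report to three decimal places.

α = 0.683

Σσ²ᵢ = 1.25² + 1.44² + 0.86² + 1.46² = 6.5073
Covariances σ_ij = r_ij · s_i · s_j:
  σ(X1,X2) = 0.42 × 1.25 × 1.44 = 0.7560
  σ(X1,X3) = 0.64 × 1.25 × 0.86 = 0.6880
  σ(X1,X4) = 0.19 × 1.25 × 1.46 = 0.3468
  σ(X2,X3) = 0.15 × 1.44 × 0.86 = 0.1858
  σ(X2,X4) = 0.29 × 1.44 × 1.46 = 0.6097
  σ(X3,X4) = 0.66 × 0.86 × 1.46 = 0.8287
σ²_T = Σσ²ᵢ + 2·Σσ_ij = 6.5073 + 2 × 3.4150 = 13.3373
α = (4/3)·(1 − 6.5073/13.3373) = 0.683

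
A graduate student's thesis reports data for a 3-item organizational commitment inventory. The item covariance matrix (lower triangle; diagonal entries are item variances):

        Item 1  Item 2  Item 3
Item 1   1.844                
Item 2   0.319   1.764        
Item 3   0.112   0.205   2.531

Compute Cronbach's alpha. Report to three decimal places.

sum of item variances = 1.844 + 1.764 + 2.531 = 6.139
Sum of the distinct covariances = 0.636
total variance = 6.139 + 2 × 0.636 = 7.411
α = (k/(k−1))·(1 − sum of item variances/total variance) = (3/2)·(1 − 6.139/7.411) = 0.257

Cronbach's alpha = 0.257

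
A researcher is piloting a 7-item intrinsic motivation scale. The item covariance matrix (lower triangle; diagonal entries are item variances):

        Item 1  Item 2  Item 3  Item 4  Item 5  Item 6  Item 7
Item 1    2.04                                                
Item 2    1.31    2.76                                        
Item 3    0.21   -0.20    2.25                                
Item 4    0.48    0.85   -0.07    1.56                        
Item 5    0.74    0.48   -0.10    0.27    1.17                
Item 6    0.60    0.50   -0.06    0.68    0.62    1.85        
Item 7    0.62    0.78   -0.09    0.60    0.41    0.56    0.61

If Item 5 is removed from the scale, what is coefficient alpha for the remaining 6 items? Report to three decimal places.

coefficient alpha = 0.660

Remaining items: Item 1, Item 2, Item 3, Item 4, Item 6, Item 7 (k = 6).
Σσᵢ² = 2.04 + 2.76 + 2.25 + 1.56 + 1.85 + 0.61 = 11.07
Var(T) = 11.07 + 2 × 6.77 = 24.61
α (item deleted) = (6/5)·(1 − 11.07/24.61) = 0.660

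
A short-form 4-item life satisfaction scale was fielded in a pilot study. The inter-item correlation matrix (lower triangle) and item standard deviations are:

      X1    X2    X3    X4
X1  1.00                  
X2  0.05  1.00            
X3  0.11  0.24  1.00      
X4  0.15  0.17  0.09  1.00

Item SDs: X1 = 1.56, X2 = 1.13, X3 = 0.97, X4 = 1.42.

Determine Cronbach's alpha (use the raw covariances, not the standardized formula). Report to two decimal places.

α = 0.36

Σσ²ᵢ = 1.56² + 1.13² + 0.97² + 1.42² = 6.6678
Covariances σ_ij = r_ij · s_i · s_j:
  σ(X1,X2) = 0.05 × 1.56 × 1.13 = 0.0881
  σ(X1,X3) = 0.11 × 1.56 × 0.97 = 0.1665
  σ(X1,X4) = 0.15 × 1.56 × 1.42 = 0.3323
  σ(X2,X3) = 0.24 × 1.13 × 0.97 = 0.2631
  σ(X2,X4) = 0.17 × 1.13 × 1.42 = 0.2728
  σ(X3,X4) = 0.09 × 0.97 × 1.42 = 0.1240
σ²_T = Σσ²ᵢ + 2·Σσ_ij = 6.6678 + 2 × 1.2468 = 9.1614
α = (4/3)·(1 − 6.6678/9.1614) = 0.36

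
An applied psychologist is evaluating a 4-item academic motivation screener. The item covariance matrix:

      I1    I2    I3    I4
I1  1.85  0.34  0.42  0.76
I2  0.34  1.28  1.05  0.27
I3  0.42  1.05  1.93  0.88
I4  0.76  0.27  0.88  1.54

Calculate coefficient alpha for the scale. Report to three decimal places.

coefficient alpha = 0.707

ΣVar(i) = 1.85 + 1.28 + 1.93 + 1.54 = 6.60
Sum of off-diagonal covariances = 3.72
σ²_total = 6.60 + 2 × 3.72 = 14.04
α = (k/(k−1))·(1 − ΣVar(i)/σ²_total) = (4/3)·(1 − 6.60/14.04) = 0.707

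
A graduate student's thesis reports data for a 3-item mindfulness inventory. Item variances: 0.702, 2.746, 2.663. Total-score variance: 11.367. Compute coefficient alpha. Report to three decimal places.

coefficient alpha = 0.694

Σσᵢ² = 0.702 + 2.746 + 2.663 = 6.111
α = (k/(k−1))·(1 − Σσᵢ²/σ²_T) = (3/2)·(1 − 6.111/11.367) = 0.694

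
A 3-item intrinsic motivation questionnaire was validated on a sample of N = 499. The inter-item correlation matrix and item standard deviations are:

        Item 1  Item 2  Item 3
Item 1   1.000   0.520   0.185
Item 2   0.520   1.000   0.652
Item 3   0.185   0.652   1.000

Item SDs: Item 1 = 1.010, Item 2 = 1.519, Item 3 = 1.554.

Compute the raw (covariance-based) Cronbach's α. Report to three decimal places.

α = 0.717

Σσ²ᵢ = 1.010² + 1.519² + 1.554² = 5.7424
Covariances σ_ij = r_ij · s_i · s_j:
  σ(Item 1,Item 2) = 0.520 × 1.010 × 1.519 = 0.7978
  σ(Item 1,Item 3) = 0.185 × 1.010 × 1.554 = 0.2904
  σ(Item 2,Item 3) = 0.652 × 1.519 × 1.554 = 1.5391
σ²_T = Σσ²ᵢ + 2·Σσ_ij = 5.7424 + 2 × 2.6273 = 10.9970
α = (3/2)·(1 − 5.7424/10.9970) = 0.717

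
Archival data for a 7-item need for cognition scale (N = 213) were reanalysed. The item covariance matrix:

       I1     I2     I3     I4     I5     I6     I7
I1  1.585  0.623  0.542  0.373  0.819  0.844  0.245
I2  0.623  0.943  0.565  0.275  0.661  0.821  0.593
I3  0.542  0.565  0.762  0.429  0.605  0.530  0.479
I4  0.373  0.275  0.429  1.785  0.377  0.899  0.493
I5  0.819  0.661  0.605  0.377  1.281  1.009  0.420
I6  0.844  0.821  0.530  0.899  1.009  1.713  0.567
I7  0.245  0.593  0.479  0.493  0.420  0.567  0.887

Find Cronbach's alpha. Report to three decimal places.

Cronbach's alpha = 0.853

Σσᵢ² = 1.585 + 0.943 + 0.762 + 1.785 + 1.281 + 1.713 + 0.887 = 8.956
Sum of off-diagonal covariances = 12.169
total variance = 8.956 + 2 × 12.169 = 33.294
α = (k/(k−1))·(1 − Σσᵢ²/total variance) = (7/6)·(1 − 8.956/33.294) = 0.853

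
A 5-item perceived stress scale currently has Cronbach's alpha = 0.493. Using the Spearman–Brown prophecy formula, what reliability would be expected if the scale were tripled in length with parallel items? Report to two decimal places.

Length factor m = 3
α' = m·α / (1 + (m−1)·α)
   = 3 × 0.493 / (1 + (3 − 1) × 0.493)
   = 1.4790 / 1.9860 = 0.74

predicted reliability = 0.74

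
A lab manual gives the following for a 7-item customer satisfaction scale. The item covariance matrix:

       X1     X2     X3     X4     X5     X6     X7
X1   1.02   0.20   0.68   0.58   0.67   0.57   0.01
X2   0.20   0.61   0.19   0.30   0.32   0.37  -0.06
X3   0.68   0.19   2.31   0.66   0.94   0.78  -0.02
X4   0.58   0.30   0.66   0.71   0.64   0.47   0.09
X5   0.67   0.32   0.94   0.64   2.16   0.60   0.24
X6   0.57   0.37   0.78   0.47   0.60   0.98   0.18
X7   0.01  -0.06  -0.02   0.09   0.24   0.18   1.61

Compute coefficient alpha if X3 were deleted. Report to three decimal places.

coefficient alpha = 0.712

Remaining items: X1, X2, X4, X5, X6, X7 (k = 6).
sum of item variances = 1.02 + 0.61 + 0.71 + 2.16 + 0.98 + 1.61 = 7.09
σ²_total = 7.09 + 2 × 5.18 = 17.45
α (item deleted) = (6/5)·(1 − 7.09/17.45) = 0.712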